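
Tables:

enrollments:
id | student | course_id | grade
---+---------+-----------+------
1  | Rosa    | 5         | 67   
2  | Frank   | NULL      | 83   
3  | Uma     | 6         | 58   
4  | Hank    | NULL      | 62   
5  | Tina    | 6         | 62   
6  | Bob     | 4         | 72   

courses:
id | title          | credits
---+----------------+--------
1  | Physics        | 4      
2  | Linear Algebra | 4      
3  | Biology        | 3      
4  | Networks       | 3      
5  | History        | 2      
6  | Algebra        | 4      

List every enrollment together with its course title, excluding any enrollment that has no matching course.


INNER JOIN keeps only enrollments rows whose course_id matches an id in courses. Walk through each enrollment:
  - enrollment 1 (Rosa): course_id=5 -> matches History
  - enrollment 2 (Frank): course_id=NULL, no match -> dropped
  - enrollment 3 (Uma): course_id=6 -> matches Algebra
  - enrollment 4 (Hank): course_id=NULL, no match -> dropped
  - enrollment 5 (Tina): course_id=6 -> matches Algebra
  - enrollment 6 (Bob): course_id=4 -> matches Networks
So 2 of 6 rows are dropped.

SQL:
SELECT a.student, b.title AS course
FROM enrollments a
INNER JOIN courses b ON a.course_id = b.id

Result:
student | course  
--------+---------
Rosa    | History 
Uma     | Algebra 
Tina    | Algebra 
Bob     | Networks


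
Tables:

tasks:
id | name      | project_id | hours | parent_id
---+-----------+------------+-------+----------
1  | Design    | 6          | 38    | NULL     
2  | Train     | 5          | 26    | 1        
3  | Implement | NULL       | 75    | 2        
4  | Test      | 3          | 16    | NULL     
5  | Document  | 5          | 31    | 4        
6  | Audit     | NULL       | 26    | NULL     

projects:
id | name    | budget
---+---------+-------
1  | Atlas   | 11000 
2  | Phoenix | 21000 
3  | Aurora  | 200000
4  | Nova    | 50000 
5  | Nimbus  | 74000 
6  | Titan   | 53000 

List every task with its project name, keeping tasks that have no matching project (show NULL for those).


LEFT JOIN keeps every row from tasks (the left table); where project_id has no match in projects, the project columns become NULL. Walk through each task:
  - task 1 (Design): project_id=6 -> matches Titan
  - task 2 (Train): project_id=5 -> matches Nimbus
  - task 3 (Implement): project_id=NULL, no match -> kept with NULL
  - task 4 (Test): project_id=3 -> matches Aurora
  - task 5 (Document): project_id=5 -> matches Nimbus
  - task 6 (Audit): project_id=NULL, no match -> kept with NULL
All 6 rows appear; 2 have NULL project.

SQL:
SELECT a.name, b.name AS project
FROM tasks a
LEFT JOIN projects b ON a.project_id = b.id

Result:
name      | project
----------+--------
Design    | Titan  
Train     | Nimbus 
Implement | NULL   
Test      | Aurora 
Document  | Nimbus 
Audit     | NULL   


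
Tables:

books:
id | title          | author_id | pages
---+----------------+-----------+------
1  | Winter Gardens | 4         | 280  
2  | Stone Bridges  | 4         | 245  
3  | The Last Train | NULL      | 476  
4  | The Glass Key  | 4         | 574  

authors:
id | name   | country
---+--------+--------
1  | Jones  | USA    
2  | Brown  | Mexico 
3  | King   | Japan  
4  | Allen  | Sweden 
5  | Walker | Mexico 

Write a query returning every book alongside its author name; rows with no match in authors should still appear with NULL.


LEFT JOIN keeps every row from books (the left table); where author_id has no match in authors, the author columns become NULL. Walk through each book:
  - book 1 (Winter Gardens): author_id=4 -> matches Allen
  - book 2 (Stone Bridges): author_id=4 -> matches Allen
  - book 3 (The Last Train): author_id=NULL, no match -> kept with NULL
  - book 4 (The Glass Key): author_id=4 -> matches Allen
All 4 rows appear; 1 has NULL author.

SQL:
SELECT a.title, b.name AS author
FROM books a
LEFT JOIN authors b ON a.author_id = b.id

Result:
title          | author
---------------+-------
Winter Gardens | Allen 
Stone Bridges  | Allen 
The Last Train | NULL  
The Glass Key  | Allen 


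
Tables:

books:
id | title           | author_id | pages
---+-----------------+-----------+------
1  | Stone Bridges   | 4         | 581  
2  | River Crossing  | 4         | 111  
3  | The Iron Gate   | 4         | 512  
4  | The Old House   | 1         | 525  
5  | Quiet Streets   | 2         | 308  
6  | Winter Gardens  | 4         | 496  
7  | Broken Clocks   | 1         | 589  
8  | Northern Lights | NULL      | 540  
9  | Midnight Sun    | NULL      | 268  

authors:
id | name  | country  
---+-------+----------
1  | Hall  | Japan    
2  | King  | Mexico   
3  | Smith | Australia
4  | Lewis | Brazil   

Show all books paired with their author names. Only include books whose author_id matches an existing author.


INNER JOIN keeps only books rows whose author_id matches an id in authors. Walk through each book:
  - book 1 (Stone Bridges): author_id=4 -> matches Lewis
  - book 2 (River Crossing): author_id=4 -> matches Lewis
  - book 3 (The Iron Gate): author_id=4 -> matches Lewis
  - book 4 (The Old House): author_id=1 -> matches Hall
  - book 5 (Quiet Streets): author_id=2 -> matches King
  - book 6 (Winter Gardens): author_id=4 -> matches Lewis
  - book 7 (Broken Clocks): author_id=1 -> matches Hall
  - book 8 (Northern Lights): author_id=NULL, no match -> dropped
  - book 9 (Midnight Sun): author_id=NULL, no match -> dropped
So 2 of 9 rows are dropped.

SQL:
SELECT a.title, b.name AS author
FROM books a
INNER JOIN authors b ON a.author_id = b.id

Result:
title          | author
---------------+-------
Stone Bridges  | Lewis 
River Crossing | Lewis 
The Iron Gate  | Lewis 
The Old House  | Hall  
Quiet Streets  | King  
Winter Gardens | Lewis 
Broken Clocks  | Hall  


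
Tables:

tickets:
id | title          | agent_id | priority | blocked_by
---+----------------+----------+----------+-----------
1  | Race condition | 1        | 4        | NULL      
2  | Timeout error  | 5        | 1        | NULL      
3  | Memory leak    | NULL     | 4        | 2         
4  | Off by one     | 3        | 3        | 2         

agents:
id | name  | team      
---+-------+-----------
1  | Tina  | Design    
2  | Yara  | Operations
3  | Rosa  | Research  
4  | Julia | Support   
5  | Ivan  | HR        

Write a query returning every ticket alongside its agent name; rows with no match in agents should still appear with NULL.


LEFT JOIN keeps every row from tickets (the left table); where agent_id has no match in agents, the agent columns become NULL. Walk through each ticket:
  - ticket 1 (Race condition): agent_id=1 -> matches Tina
  - ticket 2 (Timeout error): agent_id=5 -> matches Ivan
  - ticket 3 (Memory leak): agent_id=NULL, no match -> kept with NULL
  - ticket 4 (Off by one): agent_id=3 -> matches Rosa
All 4 rows appear; 1 has NULL agent.

SQL:
SELECT a.title, b.name AS agent
FROM tickets a
LEFT JOIN agents b ON a.agent_id = b.id

Result:
title          | agent
---------------+------
Race condition | Tina 
Timeout error  | Ivan 
Memory leak    | NULL 
Off by one     | Rosa 


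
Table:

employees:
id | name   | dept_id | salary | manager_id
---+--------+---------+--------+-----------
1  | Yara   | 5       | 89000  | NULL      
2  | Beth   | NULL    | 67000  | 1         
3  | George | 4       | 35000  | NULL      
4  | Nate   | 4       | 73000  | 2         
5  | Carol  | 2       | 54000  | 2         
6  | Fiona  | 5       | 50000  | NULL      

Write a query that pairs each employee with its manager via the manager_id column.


This is a self-join: employees is joined to a second copy of itself, matching each row's manager_id to another row's id. Use LEFT JOIN so rows with manager_id=NULL are kept.
  - employee 1 (Yara): manager_id=NULL -> NULL
  - employee 2 (Beth): manager_id=1 -> Yara
  - employee 3 (George): manager_id=NULL -> NULL
  - employee 4 (Nate): manager_id=2 -> Beth
  - employee 5 (Carol): manager_id=2 -> Beth
  - employee 6 (Fiona): manager_id=NULL -> NULL

SQL:
SELECT a.name AS item, b.name AS manager
FROM employees a
LEFT JOIN employees b ON a.manager_id = b.id

Result:
item   | manager
-------+--------
Yara   | NULL   
Beth   | Yara   
George | NULL   
Nate   | Beth   
Carol  | Beth   
Fiona  | NULL   


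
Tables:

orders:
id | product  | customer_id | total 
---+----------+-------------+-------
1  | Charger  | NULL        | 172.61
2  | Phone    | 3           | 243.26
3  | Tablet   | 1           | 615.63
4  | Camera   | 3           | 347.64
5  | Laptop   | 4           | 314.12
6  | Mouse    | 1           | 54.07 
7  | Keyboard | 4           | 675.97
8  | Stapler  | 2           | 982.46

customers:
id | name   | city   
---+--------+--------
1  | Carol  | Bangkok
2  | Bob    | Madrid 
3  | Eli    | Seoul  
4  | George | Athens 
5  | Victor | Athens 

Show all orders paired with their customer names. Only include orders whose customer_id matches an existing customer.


INNER JOIN keeps only orders rows whose customer_id matches an id in customers. Walk through each order:
  - order 1 (Charger): customer_id=NULL, no match -> dropped
  - order 2 (Phone): customer_id=3 -> matches Eli
  - order 3 (Tablet): customer_id=1 -> matches Carol
  - order 4 (Camera): customer_id=3 -> matches Eli
  - order 5 (Laptop): customer_id=4 -> matches George
  - order 6 (Mouse): customer_id=1 -> matches Carol
  - order 7 (Keyboard): customer_id=4 -> matches George
  - order 8 (Stapler): customer_id=2 -> matches Bob
So 1 of 8 rows is dropped.

SQL:
SELECT a.product, b.name AS customer
FROM orders a
INNER JOIN customers b ON a.customer_id = b.id

Result:
product  | customer
---------+---------
Phone    | Eli     
Tablet   | Carol   
Camera   | Eli     
Laptop   | George  
Mouse    | Carol   
Keyboard | George  
Stapler  | Bob     


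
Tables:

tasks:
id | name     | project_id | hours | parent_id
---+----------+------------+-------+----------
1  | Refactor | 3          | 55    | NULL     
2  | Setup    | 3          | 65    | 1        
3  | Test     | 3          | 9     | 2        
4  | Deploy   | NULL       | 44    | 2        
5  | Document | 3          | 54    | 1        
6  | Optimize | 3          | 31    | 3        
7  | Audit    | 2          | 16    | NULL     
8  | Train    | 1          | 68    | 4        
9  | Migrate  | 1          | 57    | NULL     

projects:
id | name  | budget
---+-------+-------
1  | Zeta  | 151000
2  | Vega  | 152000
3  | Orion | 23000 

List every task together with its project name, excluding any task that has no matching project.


INNER JOIN keeps only tasks rows whose project_id matches an id in projects. Walk through each task:
  - task 1 (Refactor): project_id=3 -> matches Orion
  - task 2 (Setup): project_id=3 -> matches Orion
  - task 3 (Test): project_id=3 -> matches Orion
  - task 4 (Deploy): project_id=NULL, no match -> dropped
  - task 5 (Document): project_id=3 -> matches Orion
  - task 6 (Optimize): project_id=3 -> matches Orion
  - task 7 (Audit): project_id=2 -> matches Vega
  - task 8 (Train): project_id=1 -> matches Zeta
  - task 9 (Migrate): project_id=1 -> matches Zeta
So 1 of 9 rows is dropped.

SQL:
SELECT a.name, b.name AS project
FROM tasks a
INNER JOIN projects b ON a.project_id = b.id

Result:
name     | project
---------+--------
Refactor | Orion  
Setup    | Orion  
Test     | Orion  
Document | Orion  
Optimize | Orion  
Audit    | Vega   
Train    | Zeta   
Migrate  | Zeta   


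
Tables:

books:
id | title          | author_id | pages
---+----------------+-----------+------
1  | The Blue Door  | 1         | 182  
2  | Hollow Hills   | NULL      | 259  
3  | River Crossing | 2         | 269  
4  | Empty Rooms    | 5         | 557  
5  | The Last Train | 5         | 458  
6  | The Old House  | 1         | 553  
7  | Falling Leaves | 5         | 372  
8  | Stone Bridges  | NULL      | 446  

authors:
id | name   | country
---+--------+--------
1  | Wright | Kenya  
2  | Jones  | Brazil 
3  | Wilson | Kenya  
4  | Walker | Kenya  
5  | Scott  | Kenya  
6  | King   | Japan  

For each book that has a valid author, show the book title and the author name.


INNER JOIN keeps only books rows whose author_id matches an id in authors. Walk through each book:
  - book 1 (The Blue Door): author_id=1 -> matches Wright
  - book 2 (Hollow Hills): author_id=NULL, no match -> dropped
  - book 3 (River Crossing): author_id=2 -> matches Jones
  - book 4 (Empty Rooms): author_id=5 -> matches Scott
  - book 5 (The Last Train): author_id=5 -> matches Scott
  - book 6 (The Old House): author_id=1 -> matches Wright
  - book 7 (Falling Leaves): author_id=5 -> matches Scott
  - book 8 (Stone Bridges): author_id=NULL, no match -> dropped
So 2 of 8 rows are dropped.

SQL:
SELECT a.title, b.name AS author
FROM books a
INNER JOIN authors b ON a.author_id = b.id

Result:
title          | author
---------------+-------
The Blue Door  | Wright
River Crossing | Jones 
Empty Rooms    | Scott 
The Last Train | Scott 
The Old House  | Wright
Falling Leaves | Scott 


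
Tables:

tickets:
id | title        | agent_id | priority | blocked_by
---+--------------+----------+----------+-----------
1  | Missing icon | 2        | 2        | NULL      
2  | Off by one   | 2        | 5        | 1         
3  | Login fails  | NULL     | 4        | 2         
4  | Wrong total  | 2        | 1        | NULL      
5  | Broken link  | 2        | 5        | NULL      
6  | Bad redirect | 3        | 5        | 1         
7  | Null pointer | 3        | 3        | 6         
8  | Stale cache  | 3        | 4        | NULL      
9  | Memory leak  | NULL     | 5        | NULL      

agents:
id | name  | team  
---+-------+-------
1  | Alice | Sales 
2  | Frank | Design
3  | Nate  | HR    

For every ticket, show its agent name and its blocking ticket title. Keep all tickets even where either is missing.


Two LEFT JOINs from the same base table tickets: one to agents via agent_id, one to tickets itself via blocked_by. Both are LEFT so every ticket is preserved.
Match against agents:
  - ticket 1 (Missing icon): agent_id=2 -> matches Frank
  - ticket 2 (Off by one): agent_id=2 -> matches Frank
  - ticket 3 (Login fails): agent_id=NULL, no match -> kept with NULL
  - ticket 4 (Wrong total): agent_id=2 -> matches Frank
  - ticket 5 (Broken link): agent_id=2 -> matches Frank
  - ticket 6 (Bad redirect): agent_id=3 -> matches Nate
  - ticket 7 (Null pointer): agent_id=3 -> matches Nate
  - ticket 8 (Stale cache): agent_id=3 -> matches Nate
  - ticket 9 (Memory leak): agent_id=NULL, no match -> kept with NULL
Match against tickets (self):
  - ticket 1 (Missing icon): blocked_by=NULL -> NULL
  - ticket 2 (Off by one): blocked_by=1 -> Missing icon
  - ticket 3 (Login fails): blocked_by=2 -> Off by one
  - ticket 4 (Wrong total): blocked_by=NULL -> NULL
  - ticket 5 (Broken link): blocked_by=NULL -> NULL
  - ticket 6 (Bad redirect): blocked_by=1 -> Missing icon
  - ticket 7 (Null pointer): blocked_by=6 -> Bad redirect
  - ticket 8 (Stale cache): blocked_by=NULL -> NULL
  - ticket 9 (Memory leak): blocked_by=NULL -> NULL

SQL:
SELECT a.title, b.name AS agent, c.title AS blocked_by
FROM tickets a
LEFT JOIN agents b ON a.agent_id = b.id
LEFT JOIN tickets c ON a.blocked_by = c.id

Result:
title        | agent | blocked_by  
-------------+-------+-------------
Missing icon | Frank | NULL        
Off by one   | Frank | Missing icon
Login fails  | NULL  | Off by one  
Wrong total  | Frank | NULL        
Broken link  | Frank | NULL        
Bad redirect | Nate  | Missing icon
Null pointer | Nate  | Bad redirect
Stale cache  | Nate  | NULL        
Memory leak  | NULL  | NULL        


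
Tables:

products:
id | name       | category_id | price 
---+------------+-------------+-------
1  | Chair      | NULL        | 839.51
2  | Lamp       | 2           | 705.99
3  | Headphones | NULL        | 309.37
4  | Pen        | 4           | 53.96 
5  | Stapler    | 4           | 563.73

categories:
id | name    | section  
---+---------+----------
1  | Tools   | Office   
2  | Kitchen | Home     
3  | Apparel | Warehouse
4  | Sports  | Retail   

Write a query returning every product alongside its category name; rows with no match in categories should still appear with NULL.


LEFT JOIN keeps every row from products (the left table); where category_id has no match in categories, the category columns become NULL. Walk through each product:
  - product 1 (Chair): category_id=NULL, no match -> kept with NULL
  - product 2 (Lamp): category_id=2 -> matches Kitchen
  - product 3 (Headphones): category_id=NULL, no match -> kept with NULL
  - product 4 (Pen): category_id=4 -> matches Sports
  - product 5 (Stapler): category_id=4 -> matches Sports
All 5 rows appear; 2 have NULL category.

SQL:
SELECT a.name, b.name AS category
FROM products a
LEFT JOIN categories b ON a.category_id = b.id

Result:
name       | category
-----------+---------
Chair      | NULL    
Lamp       | Kitchen 
Headphones | NULL    
Pen        | Sports  
Stapler    | Sports  


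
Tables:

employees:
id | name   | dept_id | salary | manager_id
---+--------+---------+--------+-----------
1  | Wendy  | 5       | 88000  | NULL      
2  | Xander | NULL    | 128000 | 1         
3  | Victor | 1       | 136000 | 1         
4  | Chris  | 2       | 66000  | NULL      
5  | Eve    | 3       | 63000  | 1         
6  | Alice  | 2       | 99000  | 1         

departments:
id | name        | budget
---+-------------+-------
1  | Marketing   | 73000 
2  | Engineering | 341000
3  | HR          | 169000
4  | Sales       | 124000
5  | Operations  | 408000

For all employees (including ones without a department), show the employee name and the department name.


LEFT JOIN keeps every row from employees (the left table); where dept_id has no match in departments, the department columns become NULL. Walk through each employee:
  - employee 1 (Wendy): dept_id=5 -> matches Operations
  - employee 2 (Xander): dept_id=NULL, no match -> kept with NULL
  - employee 3 (Victor): dept_id=1 -> matches Marketing
  - employee 4 (Chris): dept_id=2 -> matches Engineering
  - employee 5 (Eve): dept_id=3 -> matches HR
  - employee 6 (Alice): dept_id=2 -> matches Engineering
All 6 rows appear; 1 has NULL department.

SQL:
SELECT a.name, b.name AS department
FROM employees a
LEFT JOIN departments b ON a.dept_id = b.id

Result:
name   | department 
-------+------------
Wendy  | Operations 
Xander | NULL       
Victor | Marketing  
Chris  | Engineering
Eve    | HR         
Alice  | Engineering


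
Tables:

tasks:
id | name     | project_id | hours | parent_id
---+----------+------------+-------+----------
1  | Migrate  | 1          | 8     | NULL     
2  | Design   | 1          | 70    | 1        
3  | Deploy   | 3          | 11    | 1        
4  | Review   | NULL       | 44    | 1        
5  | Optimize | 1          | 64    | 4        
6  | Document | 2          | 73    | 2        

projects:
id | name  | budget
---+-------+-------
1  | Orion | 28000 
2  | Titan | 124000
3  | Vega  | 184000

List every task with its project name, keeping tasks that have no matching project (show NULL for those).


LEFT JOIN keeps every row from tasks (the left table); where project_id has no match in projects, the project columns become NULL. Walk through each task:
  - task 1 (Migrate): project_id=1 -> matches Orion
  - task 2 (Design): project_id=1 -> matches Orion
  - task 3 (Deploy): project_id=3 -> matches Vega
  - task 4 (Review): project_id=NULL, no match -> kept with NULL
  - task 5 (Optimize): project_id=1 -> matches Orion
  - task 6 (Document): project_id=2 -> matches Titan
All 6 rows appear; 1 has NULL project.

SQL:
SELECT a.name, b.name AS project
FROM tasks a
LEFT JOIN projects b ON a.project_id = b.id

Result:
name     | project
---------+--------
Migrate  | Orion  
Design   | Orion  
Deploy   | Vega   
Review   | NULL   
Optimize | Orion  
Document | Titan  


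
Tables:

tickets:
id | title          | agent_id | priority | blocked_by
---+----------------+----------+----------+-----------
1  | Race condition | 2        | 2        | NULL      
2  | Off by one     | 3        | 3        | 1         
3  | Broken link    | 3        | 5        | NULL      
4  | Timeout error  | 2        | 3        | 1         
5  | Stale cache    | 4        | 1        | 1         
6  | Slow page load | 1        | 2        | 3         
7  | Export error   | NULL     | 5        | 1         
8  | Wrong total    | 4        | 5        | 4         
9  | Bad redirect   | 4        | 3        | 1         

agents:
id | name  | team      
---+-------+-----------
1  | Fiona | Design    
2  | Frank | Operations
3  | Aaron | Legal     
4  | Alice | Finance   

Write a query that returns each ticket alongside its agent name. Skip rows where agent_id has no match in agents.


INNER JOIN keeps only tickets rows whose agent_id matches an id in agents. Walk through each ticket:
  - ticket 1 (Race condition): agent_id=2 -> matches Frank
  - ticket 2 (Off by one): agent_id=3 -> matches Aaron
  - ticket 3 (Broken link): agent_id=3 -> matches Aaron
  - ticket 4 (Timeout error): agent_id=2 -> matches Frank
  - ticket 5 (Stale cache): agent_id=4 -> matches Alice
  - ticket 6 (Slow page load): agent_id=1 -> matches Fiona
  - ticket 7 (Export error): agent_id=NULL, no match -> dropped
  - ticket 8 (Wrong total): agent_id=4 -> matches Alice
  - ticket 9 (Bad redirect): agent_id=4 -> matches Alice
So 1 of 9 rows is dropped.

SQL:
SELECT a.title, b.name AS agent
FROM tickets a
INNER JOIN agents b ON a.agent_id = b.id

Result:
title          | agent
---------------+------
Race condition | Frank
Off by one     | Aaron
Broken link    | Aaron
Timeout error  | Frank
Stale cache    | Alice
Slow page load | Fiona
Wrong total    | Alice
Bad redirect   | Alice


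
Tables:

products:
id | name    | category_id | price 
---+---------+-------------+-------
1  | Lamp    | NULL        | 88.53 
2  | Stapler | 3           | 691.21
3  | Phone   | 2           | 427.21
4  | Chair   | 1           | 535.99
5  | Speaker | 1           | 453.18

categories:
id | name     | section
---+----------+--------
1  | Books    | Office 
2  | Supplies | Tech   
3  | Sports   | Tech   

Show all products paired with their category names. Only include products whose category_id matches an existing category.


INNER JOIN keeps only products rows whose category_id matches an id in categories. Walk through each product:
  - product 1 (Lamp): category_id=NULL, no match -> dropped
  - product 2 (Stapler): category_id=3 -> matches Sports
  - product 3 (Phone): category_id=2 -> matches Supplies
  - product 4 (Chair): category_id=1 -> matches Books
  - product 5 (Speaker): category_id=1 -> matches Books
So 1 of 5 rows is dropped.

SQL:
SELECT a.name, b.name AS category
FROM products a
INNER JOIN categories b ON a.category_id = b.id

Result:
name    | category
--------+---------
Stapler | Sports  
Phone   | Supplies
Chair   | Books   
Speaker | Books   


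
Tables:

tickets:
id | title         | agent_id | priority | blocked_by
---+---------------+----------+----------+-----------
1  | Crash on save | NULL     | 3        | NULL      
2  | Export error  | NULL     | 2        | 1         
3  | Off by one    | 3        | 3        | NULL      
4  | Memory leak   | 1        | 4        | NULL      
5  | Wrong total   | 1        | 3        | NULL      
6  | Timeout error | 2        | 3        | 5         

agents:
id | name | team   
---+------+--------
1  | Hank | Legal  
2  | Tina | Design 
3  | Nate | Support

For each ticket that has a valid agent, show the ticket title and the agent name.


INNER JOIN keeps only tickets rows whose agent_id matches an id in agents. Walk through each ticket:
  - ticket 1 (Crash on save): agent_id=NULL, no match -> dropped
  - ticket 2 (Export error): agent_id=NULL, no match -> dropped
  - ticket 3 (Off by one): agent_id=3 -> matches Nate
  - ticket 4 (Memory leak): agent_id=1 -> matches Hank
  - ticket 5 (Wrong total): agent_id=1 -> matches Hank
  - ticket 6 (Timeout error): agent_id=2 -> matches Tina
So 2 of 6 rows are dropped.

SQL:
SELECT a.title, b.name AS agent
FROM tickets a
INNER JOIN agents b ON a.agent_id = b.id

Result:
title         | agent
--------------+------
Off by one    | Nate 
Memory leak   | Hank 
Wrong total   | Hank 
Timeout error | Tina 


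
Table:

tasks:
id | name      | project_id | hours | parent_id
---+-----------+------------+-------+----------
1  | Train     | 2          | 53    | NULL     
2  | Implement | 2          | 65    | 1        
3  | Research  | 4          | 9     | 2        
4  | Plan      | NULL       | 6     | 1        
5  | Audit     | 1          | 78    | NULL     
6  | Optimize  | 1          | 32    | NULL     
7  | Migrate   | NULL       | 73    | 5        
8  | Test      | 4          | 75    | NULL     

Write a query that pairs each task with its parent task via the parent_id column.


This is a self-join: tasks is joined to a second copy of itself, matching each row's parent_id to another row's id. Use LEFT JOIN so rows with parent_id=NULL are kept.
  - task 1 (Train): parent_id=NULL -> NULL
  - task 2 (Implement): parent_id=1 -> Train
  - task 3 (Research): parent_id=2 -> Implement
  - task 4 (Plan): parent_id=1 -> Train
  - task 5 (Audit): parent_id=NULL -> NULL
  - task 6 (Optimize): parent_id=NULL -> NULL
  - task 7 (Migrate): parent_id=5 -> Audit
  - task 8 (Test): parent_id=NULL -> NULL

SQL:
SELECT a.name AS item, b.name AS parent
FROM tasks a
LEFT JOIN tasks b ON a.parent_id = b.id

Result:
item      | parent   
----------+----------
Train     | NULL     
Implement | Train    
Research  | Implement
Plan      | Train    
Audit     | NULL     
Optimize  | NULL     
Migrate   | Audit    
Test      | NULL     


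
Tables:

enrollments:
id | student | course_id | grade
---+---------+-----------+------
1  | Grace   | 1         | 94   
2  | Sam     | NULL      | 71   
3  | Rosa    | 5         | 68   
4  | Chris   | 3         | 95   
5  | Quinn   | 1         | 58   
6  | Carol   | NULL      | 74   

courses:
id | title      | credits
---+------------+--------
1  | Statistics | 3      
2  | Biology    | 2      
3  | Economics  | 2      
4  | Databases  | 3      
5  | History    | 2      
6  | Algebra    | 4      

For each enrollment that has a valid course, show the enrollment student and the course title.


INNER JOIN keeps only enrollments rows whose course_id matches an id in courses. Walk through each enrollment:
  - enrollment 1 (Grace): course_id=1 -> matches Statistics
  - enrollment 2 (Sam): course_id=NULL, no match -> dropped
  - enrollment 3 (Rosa): course_id=5 -> matches History
  - enrollment 4 (Chris): course_id=3 -> matches Economics
  - enrollment 5 (Quinn): course_id=1 -> matches Statistics
  - enrollment 6 (Carol): course_id=NULL, no match -> dropped
So 2 of 6 rows are dropped.

SQL:
SELECT a.student, b.title AS course
FROM enrollments a
INNER JOIN courses b ON a.course_id = b.id

Result:
student | course    
--------+-----------
Grace   | Statistics
Rosa    | History   
Chris   | Economics 
Quinn   | Statistics


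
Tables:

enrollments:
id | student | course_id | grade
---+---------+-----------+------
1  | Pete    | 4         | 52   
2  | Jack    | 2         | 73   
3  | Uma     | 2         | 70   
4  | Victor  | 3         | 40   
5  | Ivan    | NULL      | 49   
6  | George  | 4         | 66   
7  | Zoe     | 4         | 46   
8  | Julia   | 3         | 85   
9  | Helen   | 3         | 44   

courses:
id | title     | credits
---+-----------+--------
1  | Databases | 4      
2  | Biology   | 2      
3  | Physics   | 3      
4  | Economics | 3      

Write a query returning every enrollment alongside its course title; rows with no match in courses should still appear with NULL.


LEFT JOIN keeps every row from enrollments (the left table); where course_id has no match in courses, the course columns become NULL. Walk through each enrollment:
  - enrollment 1 (Pete): course_id=4 -> matches Economics
  - enrollment 2 (Jack): course_id=2 -> matches Biology
  - enrollment 3 (Uma): course_id=2 -> matches Biology
  - enrollment 4 (Victor): course_id=3 -> matches Physics
  - enrollment 5 (Ivan): course_id=NULL, no match -> kept with NULL
  - enrollment 6 (George): course_id=4 -> matches Economics
  - enrollment 7 (Zoe): course_id=4 -> matches Economics
  - enrollment 8 (Julia): course_id=3 -> matches Physics
  - enrollment 9 (Helen): course_id=3 -> matches Physics
All 9 rows appear; 1 has NULL course.

SQL:
SELECT a.student, b.title AS course
FROM enrollments a
LEFT JOIN courses b ON a.course_id = b.id

Result:
student | course   
--------+----------
Pete    | Economics
Jack    | Biology  
Uma     | Biology  
Victor  | Physics  
Ivan    | NULL     
George  | Economics
Zoe     | Economics
Julia   | Physics  
Helen   | Physics  


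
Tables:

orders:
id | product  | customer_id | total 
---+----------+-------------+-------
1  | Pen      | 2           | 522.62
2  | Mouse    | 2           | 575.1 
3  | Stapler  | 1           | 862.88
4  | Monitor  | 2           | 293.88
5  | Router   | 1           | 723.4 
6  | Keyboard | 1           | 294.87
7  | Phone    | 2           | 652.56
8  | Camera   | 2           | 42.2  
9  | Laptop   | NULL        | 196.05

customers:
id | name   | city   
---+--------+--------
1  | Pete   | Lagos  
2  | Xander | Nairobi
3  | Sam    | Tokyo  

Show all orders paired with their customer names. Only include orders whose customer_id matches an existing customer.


INNER JOIN keeps only orders rows whose customer_id matches an id in customers. Walk through each order:
  - order 1 (Pen): customer_id=2 -> matches Xander
  - order 2 (Mouse): customer_id=2 -> matches Xander
  - order 3 (Stapler): customer_id=1 -> matches Pete
  - order 4 (Monitor): customer_id=2 -> matches Xander
  - order 5 (Router): customer_id=1 -> matches Pete
  - order 6 (Keyboard): customer_id=1 -> matches Pete
  - order 7 (Phone): customer_id=2 -> matches Xander
  - order 8 (Camera): customer_id=2 -> matches Xander
  - order 9 (Laptop): customer_id=NULL, no match -> dropped
So 1 of 9 rows is dropped.

SQL:
SELECT a.product, b.name AS customer
FROM orders a
INNER JOIN customers b ON a.customer_id = b.id

Result:
product  | customer
---------+---------
Pen      | Xander  
Mouse    | Xander  
Stapler  | Pete    
Monitor  | Xander  
Router   | Pete    
Keyboard | Pete    
Phone    | Xander  
Camera   | Xander  


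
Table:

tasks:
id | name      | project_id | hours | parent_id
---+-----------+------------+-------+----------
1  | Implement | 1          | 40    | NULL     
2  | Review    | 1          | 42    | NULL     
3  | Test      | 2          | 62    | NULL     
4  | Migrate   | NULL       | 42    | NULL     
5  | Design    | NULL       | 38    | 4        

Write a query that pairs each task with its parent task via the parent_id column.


This is a self-join: tasks is joined to a second copy of itself, matching each row's parent_id to another row's id. Use LEFT JOIN so rows with parent_id=NULL are kept.
  - task 1 (Implement): parent_id=NULL -> NULL
  - task 2 (Review): parent_id=NULL -> NULL
  - task 3 (Test): parent_id=NULL -> NULL
  - task 4 (Migrate): parent_id=NULL -> NULL
  - task 5 (Design): parent_id=4 -> Migrate

SQL:
SELECT a.name AS item, b.name AS parent
FROM tasks a
LEFT JOIN tasks b ON a.parent_id = b.id

Result:
item      | parent 
----------+--------
Implement | NULL   
Review    | NULL   
Test      | NULL   
Migrate   | NULL   
Design    | Migrate


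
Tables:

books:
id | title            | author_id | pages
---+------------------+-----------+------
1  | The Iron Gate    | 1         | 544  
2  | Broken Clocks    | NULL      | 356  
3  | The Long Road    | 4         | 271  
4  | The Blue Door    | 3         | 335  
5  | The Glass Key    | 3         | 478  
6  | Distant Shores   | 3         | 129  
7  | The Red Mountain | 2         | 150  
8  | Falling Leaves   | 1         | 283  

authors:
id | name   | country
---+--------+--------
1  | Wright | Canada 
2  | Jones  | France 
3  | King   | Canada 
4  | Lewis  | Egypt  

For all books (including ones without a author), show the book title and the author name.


LEFT JOIN keeps every row from books (the left table); where author_id has no match in authors, the author columns become NULL. Walk through each book:
  - book 1 (The Iron Gate): author_id=1 -> matches Wright
  - book 2 (Broken Clocks): author_id=NULL, no match -> kept with NULL
  - book 3 (The Long Road): author_id=4 -> matches Lewis
  - book 4 (The Blue Door): author_id=3 -> matches King
  - book 5 (The Glass Key): author_id=3 -> matches King
  - book 6 (Distant Shores): author_id=3 -> matches King
  - book 7 (The Red Mountain): author_id=2 -> matches Jones
  - book 8 (Falling Leaves): author_id=1 -> matches Wright
All 8 rows appear; 1 has NULL author.

SQL:
SELECT a.title, b.name AS author
FROM books a
LEFT JOIN authors b ON a.author_id = b.id

Result:
title            | author
-----------------+-------
The Iron Gate    | Wright
Broken Clocks    | NULL  
The Long Road    | Lewis 
The Blue Door    | King  
The Glass Key    | King  
Distant Shores   | King  
The Red Mountain | Jones 
Falling Leaves   | Wright


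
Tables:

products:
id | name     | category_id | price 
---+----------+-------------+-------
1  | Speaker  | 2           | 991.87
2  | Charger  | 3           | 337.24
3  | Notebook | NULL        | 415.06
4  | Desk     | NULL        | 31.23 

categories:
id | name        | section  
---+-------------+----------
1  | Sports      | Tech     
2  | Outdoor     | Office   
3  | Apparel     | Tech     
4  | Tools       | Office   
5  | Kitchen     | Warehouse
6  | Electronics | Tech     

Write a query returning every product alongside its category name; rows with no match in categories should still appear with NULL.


LEFT JOIN keeps every row from products (the left table); where category_id has no match in categories, the category columns become NULL. Walk through each product:
  - product 1 (Speaker): category_id=2 -> matches Outdoor
  - product 2 (Charger): category_id=3 -> matches Apparel
  - product 3 (Notebook): category_id=NULL, no match -> kept with NULL
  - product 4 (Desk): category_id=NULL, no match -> kept with NULL
All 4 rows appear; 2 have NULL category.

SQL:
SELECT a.name, b.name AS category
FROM products a
LEFT JOIN categories b ON a.category_id = b.id

Result:
name     | category
---------+---------
Speaker  | Outdoor 
Charger  | Apparel 
Notebook | NULL    
Desk     | NULL    


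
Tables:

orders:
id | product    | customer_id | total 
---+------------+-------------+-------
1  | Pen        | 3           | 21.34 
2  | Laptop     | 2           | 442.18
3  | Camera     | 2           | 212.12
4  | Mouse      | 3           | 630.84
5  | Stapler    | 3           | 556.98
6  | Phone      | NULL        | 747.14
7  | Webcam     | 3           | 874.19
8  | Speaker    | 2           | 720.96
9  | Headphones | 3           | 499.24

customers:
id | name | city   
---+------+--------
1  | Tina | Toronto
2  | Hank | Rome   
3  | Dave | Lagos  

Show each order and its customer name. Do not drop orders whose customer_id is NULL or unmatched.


LEFT JOIN keeps every row from orders (the left table); where customer_id has no match in customers, the customer columns become NULL. Walk through each order:
  - order 1 (Pen): customer_id=3 -> matches Dave
  - order 2 (Laptop): customer_id=2 -> matches Hank
  - order 3 (Camera): customer_id=2 -> matches Hank
  - order 4 (Mouse): customer_id=3 -> matches Dave
  - order 5 (Stapler): customer_id=3 -> matches Dave
  - order 6 (Phone): customer_id=NULL, no match -> kept with NULL
  - order 7 (Webcam): customer_id=3 -> matches Dave
  - order 8 (Speaker): customer_id=2 -> matches Hank
  - order 9 (Headphones): customer_id=3 -> matches Dave
All 9 rows appear; 1 has NULL customer.

SQL:
SELECT a.product, b.name AS customer
FROM orders a
LEFT JOIN customers b ON a.customer_id = b.id

Result:
product    | customer
-----------+---------
Pen        | Dave    
Laptop     | Hank    
Camera     | Hank    
Mouse      | Dave    
Stapler    | Dave    
Phone      | NULL    
Webcam     | Dave    
Speaker    | Hank    
Headphones | Dave    


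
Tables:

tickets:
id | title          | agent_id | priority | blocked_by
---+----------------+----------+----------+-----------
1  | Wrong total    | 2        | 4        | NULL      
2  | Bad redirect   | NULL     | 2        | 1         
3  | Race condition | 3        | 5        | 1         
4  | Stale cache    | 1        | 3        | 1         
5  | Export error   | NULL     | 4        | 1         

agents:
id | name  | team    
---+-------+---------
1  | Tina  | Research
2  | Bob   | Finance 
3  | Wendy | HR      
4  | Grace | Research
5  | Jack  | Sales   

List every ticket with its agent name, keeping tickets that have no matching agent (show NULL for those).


LEFT JOIN keeps every row from tickets (the left table); where agent_id has no match in agents, the agent columns become NULL. Walk through each ticket:
  - ticket 1 (Wrong total): agent_id=2 -> matches Bob
  - ticket 2 (Bad redirect): agent_id=NULL, no match -> kept with NULL
  - ticket 3 (Race condition): agent_id=3 -> matches Wendy
  - ticket 4 (Stale cache): agent_id=1 -> matches Tina
  - ticket 5 (Export error): agent_id=NULL, no match -> kept with NULL
All 5 rows appear; 2 have NULL agent.

SQL:
SELECT a.title, b.name AS agent
FROM tickets a
LEFT JOIN agents b ON a.agent_id = b.id

Result:
title          | agent
---------------+------
Wrong total    | Bob  
Bad redirect   | NULL 
Race condition | Wendy
Stale cache    | Tina 
Export error   | NULL 


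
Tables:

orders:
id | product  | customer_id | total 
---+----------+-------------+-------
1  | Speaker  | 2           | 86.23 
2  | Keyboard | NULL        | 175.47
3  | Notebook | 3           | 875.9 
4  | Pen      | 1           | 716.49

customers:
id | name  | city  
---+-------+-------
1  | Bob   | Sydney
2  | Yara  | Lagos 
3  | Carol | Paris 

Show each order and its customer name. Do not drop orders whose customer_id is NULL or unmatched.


LEFT JOIN keeps every row from orders (the left table); where customer_id has no match in customers, the customer columns become NULL. Walk through each order:
  - order 1 (Speaker): customer_id=2 -> matches Yara
  - order 2 (Keyboard): customer_id=NULL, no match -> kept with NULL
  - order 3 (Notebook): customer_id=3 -> matches Carol
  - order 4 (Pen): customer_id=1 -> matches Bob
All 4 rows appear; 1 has NULL customer.

SQL:
SELECT a.product, b.name AS customer
FROM orders a
LEFT JOIN customers b ON a.customer_id = b.id

Result:
product  | customer
---------+---------
Speaker  | Yara    
Keyboard | NULL    
Notebook | Carol   
Pen      | Bob     


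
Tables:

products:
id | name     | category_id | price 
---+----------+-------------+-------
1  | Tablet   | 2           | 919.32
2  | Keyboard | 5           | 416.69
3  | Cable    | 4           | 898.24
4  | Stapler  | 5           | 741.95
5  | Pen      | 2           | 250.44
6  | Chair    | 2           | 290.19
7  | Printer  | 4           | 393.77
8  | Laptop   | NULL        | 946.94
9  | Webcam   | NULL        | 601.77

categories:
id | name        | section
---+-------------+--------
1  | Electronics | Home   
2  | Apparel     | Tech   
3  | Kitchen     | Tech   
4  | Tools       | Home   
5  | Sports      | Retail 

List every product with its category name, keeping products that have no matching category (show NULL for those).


LEFT JOIN keeps every row from products (the left table); where category_id has no match in categories, the category columns become NULL. Walk through each product:
  - product 1 (Tablet): category_id=2 -> matches Apparel
  - product 2 (Keyboard): category_id=5 -> matches Sports
  - product 3 (Cable): category_id=4 -> matches Tools
  - product 4 (Stapler): category_id=5 -> matches Sports
  - product 5 (Pen): category_id=2 -> matches Apparel
  - product 6 (Chair): category_id=2 -> matches Apparel
  - product 7 (Printer): category_id=4 -> matches Tools
  - product 8 (Laptop): category_id=NULL, no match -> kept with NULL
  - product 9 (Webcam): category_id=NULL, no match -> kept with NULL
All 9 rows appear; 2 have NULL category.

SQL:
SELECT a.name, b.name AS category
FROM products a
LEFT JOIN categories b ON a.category_id = b.id

Result:
name     | category
---------+---------
Tablet   | Apparel 
Keyboard | Sports  
Cable    | Tools   
Stapler  | Sports  
Pen      | Apparel 
Chair    | Apparel 
Printer  | Tools   
Laptop   | NULL    
Webcam   | NULL    
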